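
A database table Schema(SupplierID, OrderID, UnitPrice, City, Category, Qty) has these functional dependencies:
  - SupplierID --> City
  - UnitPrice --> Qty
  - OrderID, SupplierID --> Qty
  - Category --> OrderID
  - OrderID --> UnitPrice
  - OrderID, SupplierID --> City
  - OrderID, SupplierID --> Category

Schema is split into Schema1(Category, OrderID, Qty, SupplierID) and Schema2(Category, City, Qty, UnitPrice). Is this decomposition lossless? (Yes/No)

No

Common attributes: {Category, Qty}; their closure is {Category, OrderID, Qty, UnitPrice}.
Schema1 ⊄ {Category, OrderID, Qty, UnitPrice} and Schema2 ⊄ {Category, OrderID, Qty, UnitPrice}, so the split is lossy.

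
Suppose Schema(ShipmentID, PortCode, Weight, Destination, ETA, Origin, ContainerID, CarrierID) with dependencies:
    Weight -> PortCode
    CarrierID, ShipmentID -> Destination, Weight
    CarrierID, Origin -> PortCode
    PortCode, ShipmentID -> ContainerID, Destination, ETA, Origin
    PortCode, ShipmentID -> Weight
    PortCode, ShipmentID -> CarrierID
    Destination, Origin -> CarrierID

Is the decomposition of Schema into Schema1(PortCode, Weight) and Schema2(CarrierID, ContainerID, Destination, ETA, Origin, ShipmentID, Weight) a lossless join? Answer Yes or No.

Yes

Common attributes: {Weight}; their closure is {PortCode, Weight}.
Schema1 is contained in that closure, so Schema1 ∩ Schema2 -> Schema1 holds and the join is lossless.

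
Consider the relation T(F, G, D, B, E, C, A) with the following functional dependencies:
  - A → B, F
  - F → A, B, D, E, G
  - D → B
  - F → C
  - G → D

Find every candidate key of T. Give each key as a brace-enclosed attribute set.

{A}, {F}

{A}⁺ = {A, B, C, D, E, F, G} — all of the relation — so {A} is a candidate key.
{F}⁺ = {A, B, C, D, E, F, G} — all of the relation — so {F} is a candidate key.
These are minimal and exhaustive — every other superkey contains one of them.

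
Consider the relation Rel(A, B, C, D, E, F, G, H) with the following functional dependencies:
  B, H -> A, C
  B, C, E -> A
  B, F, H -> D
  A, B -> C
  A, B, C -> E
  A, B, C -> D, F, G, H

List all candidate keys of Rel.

{B} never appears on the right of any FD, so every key must include it.
{A, B} is a candidate key since {A, B}⁺ = {A, B, C, D, E, F, G, H} covers every attribute.
{B, H} is a candidate key since {B, H}⁺ = {A, B, C, D, E, F, G, H} covers every attribute.
{B, C, E} is a candidate key since {B, C, E}⁺ = {A, B, C, D, E, F, G, H} covers every attribute.
No proper subset of any of these is a key, and no other minimal superkey exists.

{A, B}, {B, C, E}, {B, H}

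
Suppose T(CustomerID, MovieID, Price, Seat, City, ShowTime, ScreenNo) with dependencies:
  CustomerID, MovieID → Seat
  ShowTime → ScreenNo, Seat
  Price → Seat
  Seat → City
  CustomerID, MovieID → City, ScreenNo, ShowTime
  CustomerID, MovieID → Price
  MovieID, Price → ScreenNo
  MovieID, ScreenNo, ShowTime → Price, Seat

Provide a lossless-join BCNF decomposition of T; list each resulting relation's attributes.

Candidate key of the original relation: {CustomerID, MovieID}.
Within {City, CustomerID, MovieID, Price, ScreenNo, Seat, ShowTime}: {ShowTime}⁺ ∩ {City, CustomerID, MovieID, Price, ScreenNo, Seat, ShowTime} = {City, ScreenNo, Seat, ShowTime}, not the whole set, so ShowTime → City, ScreenNo, Seat violates BCNF; decompose into {City, ScreenNo, Seat, ShowTime} and {CustomerID, MovieID, Price, ShowTime}.
Within {City, ScreenNo, Seat, ShowTime}: {Seat}⁺ ∩ {City, ScreenNo, Seat, ShowTime} = {City, Seat}, not the whole set, so Seat → City violates BCNF; decompose into {City, Seat} and {ScreenNo, Seat, ShowTime}.
{City, Seat} is in BCNF.
{ScreenNo, Seat, ShowTime} is in BCNF.
Within {CustomerID, MovieID, Price, ShowTime}: {MovieID, ShowTime}⁺ ∩ {CustomerID, MovieID, Price, ShowTime} = {MovieID, Price, ShowTime}, not the whole set, so MovieID, ShowTime → Price violates BCNF; decompose into {MovieID, Price, ShowTime} and {CustomerID, MovieID, ShowTime}.
{MovieID, Price, ShowTime} is in BCNF.
{CustomerID, MovieID, ShowTime} is in BCNF.

{City, Seat}; {CustomerID, MovieID, ShowTime}; {MovieID, Price, ShowTime}; {ScreenNo, Seat, ShowTime}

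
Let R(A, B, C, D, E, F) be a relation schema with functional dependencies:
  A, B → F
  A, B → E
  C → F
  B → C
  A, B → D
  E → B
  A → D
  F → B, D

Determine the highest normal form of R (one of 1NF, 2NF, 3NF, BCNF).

Candidate keys: {A, B}, {A, C}, {A, E}, {A, F}. Prime attributes: {A, B, C, E, F}.
For C → F we have {C}⁺ = {B, C, D, F}; {C} is not a superkey, so BCNF fails.
A → D has non-prime {D} on the right and a non-superkey on the left, so 3NF fails.
Since {A} ⊂ {A, B} and {A}⁺ ⊇ {D} with {D} non-prime, there is a partial dependency; 2NF fails.

1NF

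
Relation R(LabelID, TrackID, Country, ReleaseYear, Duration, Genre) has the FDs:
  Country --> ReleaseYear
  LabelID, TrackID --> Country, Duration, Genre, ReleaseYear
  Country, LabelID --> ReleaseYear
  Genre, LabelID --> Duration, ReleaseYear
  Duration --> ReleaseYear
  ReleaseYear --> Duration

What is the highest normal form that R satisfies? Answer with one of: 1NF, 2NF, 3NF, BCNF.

Candidate key: {LabelID, TrackID}. Prime attributes: {LabelID, TrackID}.
Country --> ReleaseYear: {Country}⁺ = {Country, Duration, ReleaseYear}, which is not all of the attributes, so the left side is not a superkey — BCNF is violated.
Country --> ReleaseYear determines the non-prime attribute {ReleaseYear} from a non-superkey — 3NF is violated.
Checking every proper subset of each key, none determines a non-prime attribute — 2NF is satisfied.

2NF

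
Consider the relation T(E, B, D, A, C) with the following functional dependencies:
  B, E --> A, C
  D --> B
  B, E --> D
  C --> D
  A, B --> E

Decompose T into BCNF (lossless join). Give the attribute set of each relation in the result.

{A, C, E}; {B, D}; {C, D}

Candidate keys of the original relation: {A, B}, {A, C}, {A, D}, {B, E}, {C, E}, {D, E}.
Within {A, B, C, D, E}: {D}⁺ ∩ {A, B, C, D, E} = {B, D}, not the whole set, so D --> B violates BCNF; decompose into {B, D} and {A, C, D, E}.
{B, D} is in BCNF.
Within {A, C, D, E}: {C}⁺ ∩ {A, C, D, E} = {C, D}, not the whole set, so C --> D violates BCNF; decompose into {C, D} and {A, C, E}.
{C, D} is in BCNF.
{A, C, E} is in BCNF.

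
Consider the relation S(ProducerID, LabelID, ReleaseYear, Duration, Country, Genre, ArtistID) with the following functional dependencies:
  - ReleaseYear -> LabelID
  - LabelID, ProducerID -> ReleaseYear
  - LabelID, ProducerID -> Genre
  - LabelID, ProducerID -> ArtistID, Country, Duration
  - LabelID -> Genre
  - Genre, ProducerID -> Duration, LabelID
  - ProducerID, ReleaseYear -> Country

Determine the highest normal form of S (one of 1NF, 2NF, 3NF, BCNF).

Candidate keys: {Genre, ProducerID}, {LabelID, ProducerID}, {ProducerID, ReleaseYear}. Prime attributes: {Genre, LabelID, ProducerID, ReleaseYear}.
ReleaseYear -> LabelID: {ReleaseYear}⁺ = {Genre, LabelID, ReleaseYear}, which is not all of the attributes, so the left side is not a superkey — BCNF is violated.
Its right-hand attributes {LabelID} are all prime, as are those of every other non-superkey FD — the relation is in 3NF.

3NF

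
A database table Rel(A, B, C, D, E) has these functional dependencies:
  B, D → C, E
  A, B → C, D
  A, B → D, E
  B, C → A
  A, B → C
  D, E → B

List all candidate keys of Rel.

{A, B}, {B, C}, {B, D}, {D, E}

{A, B}⁺ = {A, B, C, D, E} — all of the relation — so {A, B} is a candidate key.
{B, C}⁺ = {A, B, C, D, E} — all of the relation — so {B, C} is a candidate key.
{B, D}⁺ = {A, B, C, D, E} — all of the relation — so {B, D} is a candidate key.
{D, E}⁺ = {A, B, C, D, E} — all of the relation — so {D, E} is a candidate key.
Any other superkey properly contains one of these, so there are no further candidate keys.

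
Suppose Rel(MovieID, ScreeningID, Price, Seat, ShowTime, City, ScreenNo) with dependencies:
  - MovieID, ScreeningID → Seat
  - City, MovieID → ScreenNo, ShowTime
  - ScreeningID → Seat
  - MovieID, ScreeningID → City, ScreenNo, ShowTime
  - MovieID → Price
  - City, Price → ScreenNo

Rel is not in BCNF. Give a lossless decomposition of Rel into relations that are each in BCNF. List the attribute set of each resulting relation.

{City, MovieID, ScreenNo, ShowTime}; {City, MovieID, ScreeningID}; {MovieID, Price}; {ScreeningID, Seat}

Candidate key of the original relation: {MovieID, ScreeningID}.
{City, MovieID, Price, ScreenNo, ScreeningID, Seat, ShowTime}: {City, MovieID} determines {City, MovieID, Price, ScreenNo, ShowTime} here but is not a superkey — split on City, MovieID → Price, ScreenNo, ShowTime, giving {City, MovieID, Price, ScreenNo, ShowTime} and {City, MovieID, ScreeningID, Seat}.
{City, MovieID, Price, ScreenNo, ShowTime}: {MovieID} determines {MovieID, Price} here but is not a superkey — split on MovieID → Price, giving {MovieID, Price} and {City, MovieID, ScreenNo, ShowTime}.
{MovieID, Price} has no BCNF violation.
{City, MovieID, ScreenNo, ShowTime} has no BCNF violation.
{City, MovieID, ScreeningID, Seat}: {ScreeningID} determines {ScreeningID, Seat} here but is not a superkey — split on ScreeningID → Seat, giving {ScreeningID, Seat} and {City, MovieID, ScreeningID}.
{ScreeningID, Seat} has no BCNF violation.
{City, MovieID, ScreeningID} has no BCNF violation.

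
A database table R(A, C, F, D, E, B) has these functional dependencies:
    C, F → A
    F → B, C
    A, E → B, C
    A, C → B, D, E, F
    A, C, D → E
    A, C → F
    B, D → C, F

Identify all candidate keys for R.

{A, C}, {A, E}, {B, D}, {F}

Closure of {F} is {A, B, C, D, E, F}, the whole schema; {F} is a candidate key.
Closure of {A, C} is {A, B, C, D, E, F}, the whole schema; {A, C} is a candidate key.
Closure of {A, E} is {A, B, C, D, E, F}, the whole schema; {A, E} is a candidate key.
Closure of {B, D} is {A, B, C, D, E, F}, the whole schema; {B, D} is a candidate key.
These are minimal and exhaustive — every other superkey contains one of them.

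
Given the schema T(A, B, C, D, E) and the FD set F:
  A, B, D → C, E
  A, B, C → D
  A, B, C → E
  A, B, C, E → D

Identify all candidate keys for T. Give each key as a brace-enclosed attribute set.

{A, B, C}, {A, B, D}

Attributes never on any right-hand side: {A, B} — every candidate key must contain all of them.
{A, B, C}⁺ = {A, B, C, D, E} — all of the relation — so {A, B, C} is a candidate key.
{A, B, D}⁺ = {A, B, C, D, E} — all of the relation — so {A, B, D} is a candidate key.
Any other superkey properly contains one of these, so there are no further candidate keys.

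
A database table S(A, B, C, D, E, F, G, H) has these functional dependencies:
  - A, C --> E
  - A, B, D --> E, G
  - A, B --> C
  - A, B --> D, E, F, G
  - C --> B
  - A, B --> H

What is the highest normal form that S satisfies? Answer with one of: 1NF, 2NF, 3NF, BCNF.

Candidate keys: {A, B}, {A, C}. Prime attributes: {A, B, C}.
C --> B breaks BCNF: {C}⁺ = {B, C}, so {C} is not a superkey.
Since {B} ⊆ prime attributes and every other non-superkey FD also has a prime right side, the schema is in 3NF.

3NF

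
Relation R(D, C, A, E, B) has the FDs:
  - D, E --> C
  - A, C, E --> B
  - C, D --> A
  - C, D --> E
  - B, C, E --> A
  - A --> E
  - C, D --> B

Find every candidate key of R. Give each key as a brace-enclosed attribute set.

Attributes never on any right-hand side: {D} — every candidate key must contain it.
{A, D}⁺ = {A, B, C, D, E} — all of the relation — so {A, D} is a candidate key.
{C, D}⁺ = {A, B, C, D, E} — all of the relation — so {C, D} is a candidate key.
{D, E}⁺ = {A, B, C, D, E} — all of the relation — so {D, E} is a candidate key.
Any other superkey properly contains one of these, so there are no further candidate keys.

{A, D}, {C, D}, {D, E}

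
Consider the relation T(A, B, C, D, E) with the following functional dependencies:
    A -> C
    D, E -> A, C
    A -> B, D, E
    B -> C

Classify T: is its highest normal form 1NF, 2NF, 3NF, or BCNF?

Candidate keys: {A}, {D, E}. Prime attributes: {A, D, E}.
B -> C: {B}⁺ = {B, C}, which is not all of the attributes, so the left side is not a superkey — BCNF is violated.
B -> C has non-prime {C} on the right and a non-superkey on the left, so 3NF fails.
Checking every proper subset of each key, none determines a non-prime attribute — 2NF is satisfied.

2NF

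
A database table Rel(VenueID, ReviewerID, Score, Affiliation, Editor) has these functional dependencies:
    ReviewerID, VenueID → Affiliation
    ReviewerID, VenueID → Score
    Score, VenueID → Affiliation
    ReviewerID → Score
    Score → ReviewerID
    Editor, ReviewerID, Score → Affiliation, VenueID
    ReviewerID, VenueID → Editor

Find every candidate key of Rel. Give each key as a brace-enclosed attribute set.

{Editor, ReviewerID}⁺ = {Affiliation, Editor, ReviewerID, Score, VenueID} — all of the relation — so {Editor, ReviewerID} is a candidate key.
{Editor, Score}⁺ = {Affiliation, Editor, ReviewerID, Score, VenueID} — all of the relation — so {Editor, Score} is a candidate key.
{ReviewerID, VenueID}⁺ = {Affiliation, Editor, ReviewerID, Score, VenueID} — all of the relation — so {ReviewerID, VenueID} is a candidate key.
{Score, VenueID}⁺ = {Affiliation, Editor, ReviewerID, Score, VenueID} — all of the relation — so {Score, VenueID} is a candidate key.
These are minimal and exhaustive — every other superkey contains one of them.

{Editor, ReviewerID}, {Editor, Score}, {ReviewerID, VenueID}, {Score, VenueID}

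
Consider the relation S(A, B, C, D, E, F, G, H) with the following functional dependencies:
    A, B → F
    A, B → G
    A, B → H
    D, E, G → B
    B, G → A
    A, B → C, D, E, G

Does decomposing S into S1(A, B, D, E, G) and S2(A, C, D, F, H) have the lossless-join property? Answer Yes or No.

No

The shared attributes are {A, D} and {A, D}⁺ = {A, D}.
Neither S1 nor S2 is contained in that closure, so the decomposition is lossy.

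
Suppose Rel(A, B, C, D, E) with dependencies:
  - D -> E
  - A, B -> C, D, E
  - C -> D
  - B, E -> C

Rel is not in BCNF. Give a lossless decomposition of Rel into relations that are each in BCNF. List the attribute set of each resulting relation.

Candidate key of the original relation: {A, B}.
Within {A, B, C, D, E}: {D}⁺ ∩ {A, B, C, D, E} = {D, E}, not the whole set, so D -> E violates BCNF; decompose into {D, E} and {A, B, C, D}.
{D, E}: every determinant is a superkey — BCNF.
Within {A, B, C, D}: {C}⁺ ∩ {A, B, C, D} = {C, D}, not the whole set, so C -> D violates BCNF; decompose into {C, D} and {A, B, C}.
{C, D}: every determinant is a superkey — BCNF.
{A, B, C}: every determinant is a superkey — BCNF.

{A, B, C}; {C, D}; {D, E}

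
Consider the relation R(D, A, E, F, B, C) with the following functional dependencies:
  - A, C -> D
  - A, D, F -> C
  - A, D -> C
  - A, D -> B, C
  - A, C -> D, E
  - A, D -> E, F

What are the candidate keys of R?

{A, C}, {A, D}

{A} never appears on the right of any FD, so every key must include it.
Closure of {A, C} is {A, B, C, D, E, F}, the whole schema; {A, C} is a candidate key.
Closure of {A, D} is {A, B, C, D, E, F}, the whole schema; {A, D} is a candidate key.
No proper subset of any of these is a key, and no other minimal superkey exists.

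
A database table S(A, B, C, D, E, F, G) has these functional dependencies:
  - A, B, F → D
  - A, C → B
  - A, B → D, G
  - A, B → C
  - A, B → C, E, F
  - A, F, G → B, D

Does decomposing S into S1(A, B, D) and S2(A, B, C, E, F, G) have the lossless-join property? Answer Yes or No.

Yes

S1 ∩ S2 = {A, B}; its closure under F is {A, B, C, D, E, F, G}.
Since S1 ⊆ {A, B, C, D, E, F, G}, the intersection is a superkey of S1; the decomposition is lossless.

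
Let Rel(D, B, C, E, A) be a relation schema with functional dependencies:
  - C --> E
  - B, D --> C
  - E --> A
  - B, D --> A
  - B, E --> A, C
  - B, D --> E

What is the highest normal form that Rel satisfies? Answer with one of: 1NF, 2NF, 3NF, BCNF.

2NF

Candidate key: {B, D}. Prime attributes: {B, D}.
C --> E breaks BCNF: {C}⁺ = {A, C, E}, so {C} is not a superkey.
C --> E determines the non-prime attribute {E} from a non-superkey — 3NF is violated.
Checking every proper subset of each key, none determines a non-prime attribute — 2NF is satisfied.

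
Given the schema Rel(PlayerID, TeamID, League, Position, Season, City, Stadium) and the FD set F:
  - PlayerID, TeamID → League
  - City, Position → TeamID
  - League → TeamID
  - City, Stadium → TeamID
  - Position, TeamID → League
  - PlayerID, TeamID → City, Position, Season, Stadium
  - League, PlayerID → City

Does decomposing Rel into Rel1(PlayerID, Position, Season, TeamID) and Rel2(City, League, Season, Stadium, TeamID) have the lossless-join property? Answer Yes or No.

No

Rel1 ∩ Rel2 = {Season, TeamID}; its closure under F is {Season, TeamID}.
Neither Rel1 nor Rel2 is contained in that closure, so the decomposition is lossy.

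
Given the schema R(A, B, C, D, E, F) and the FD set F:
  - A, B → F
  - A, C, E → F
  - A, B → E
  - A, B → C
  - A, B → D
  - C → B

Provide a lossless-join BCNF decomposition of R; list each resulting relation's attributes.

{A, C, D, E, F}; {B, C}

Candidate keys of the original relation: {A, B}, {A, C}.
{A, B, C, D, E, F}: {C} determines {B, C} here but is not a superkey — split on C → B, giving {B, C} and {A, C, D, E, F}.
{B, C} is in BCNF.
{A, C, D, E, F} is in BCNF.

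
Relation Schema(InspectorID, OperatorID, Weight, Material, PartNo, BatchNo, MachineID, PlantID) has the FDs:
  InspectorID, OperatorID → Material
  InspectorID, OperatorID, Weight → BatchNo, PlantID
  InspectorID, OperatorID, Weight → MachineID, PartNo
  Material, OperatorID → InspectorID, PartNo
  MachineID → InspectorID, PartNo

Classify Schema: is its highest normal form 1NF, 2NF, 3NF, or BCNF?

1NF

Candidate keys: {InspectorID, OperatorID, Weight}, {MachineID, OperatorID, Weight}, {Material, OperatorID, Weight}. Prime attributes: {InspectorID, MachineID, Material, OperatorID, Weight}.
For InspectorID, OperatorID → Material we have {InspectorID, OperatorID}⁺ = {InspectorID, Material, OperatorID, PartNo}; {InspectorID, OperatorID} is not a superkey, so BCNF fails.
Material, OperatorID → InspectorID, PartNo determines the non-prime attribute {PartNo} from a non-superkey — 3NF is violated.
{InspectorID, OperatorID} is a proper subset of the key {InspectorID, OperatorID, Weight}, and {InspectorID, OperatorID}⁺ contains the non-prime attribute {PartNo} — a partial dependency, so 2NF is violated.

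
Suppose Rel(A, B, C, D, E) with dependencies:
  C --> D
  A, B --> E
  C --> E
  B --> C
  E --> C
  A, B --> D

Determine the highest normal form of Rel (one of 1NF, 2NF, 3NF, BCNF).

1NF

Candidate key: {A, B}. Prime attributes: {A, B}.
For C --> D we have {C}⁺ = {C, D, E}; {C} is not a superkey, so BCNF fails.
Because {D} is non-prime and the left side of C --> D is not a superkey, the relation is not in 3NF.
{B} is a proper subset of the key {A, B}, and {B}⁺ contains the non-prime attributes {C, D, E} — a partial dependency, so 2NF is violated.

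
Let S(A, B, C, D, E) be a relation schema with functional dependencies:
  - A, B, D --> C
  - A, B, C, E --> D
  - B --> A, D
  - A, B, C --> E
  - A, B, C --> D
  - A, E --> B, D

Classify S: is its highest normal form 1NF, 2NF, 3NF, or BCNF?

Candidate keys: {A, E}, {B}. Prime attributes: {A, B, E}.
Every FD has a superkey on the left, so the relation is in BCNF.

BCNF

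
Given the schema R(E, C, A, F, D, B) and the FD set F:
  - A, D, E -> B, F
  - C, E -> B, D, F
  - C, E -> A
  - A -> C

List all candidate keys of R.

{A, E}, {C, E}

{E} never appears on the right of any FD, so every key must include it.
{A, E} is a candidate key since {A, E}⁺ = {A, B, C, D, E, F} covers every attribute.
{C, E} is a candidate key since {C, E}⁺ = {A, B, C, D, E, F} covers every attribute.
These are minimal and exhaustive — every other superkey contains one of them.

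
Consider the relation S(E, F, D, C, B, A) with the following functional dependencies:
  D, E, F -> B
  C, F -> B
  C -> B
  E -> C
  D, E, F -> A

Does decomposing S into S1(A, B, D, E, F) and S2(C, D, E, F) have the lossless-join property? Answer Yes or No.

S1 ∩ S2 = {D, E, F}; its closure under F is {A, B, C, D, E, F}.
This includes all of S1, so the common attributes are a superkey of S1 — the join is lossless.

Yes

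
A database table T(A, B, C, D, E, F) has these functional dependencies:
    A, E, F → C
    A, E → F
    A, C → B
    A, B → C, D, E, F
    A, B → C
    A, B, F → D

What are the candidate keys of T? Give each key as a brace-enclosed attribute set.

{A, B}, {A, C}, {A, E}

{A} never appears on the right of any FD, so every key must include it.
Closure of {A, B} is {A, B, C, D, E, F}, the whole schema; {A, B} is a candidate key.
Closure of {A, C} is {A, B, C, D, E, F}, the whole schema; {A, C} is a candidate key.
Closure of {A, E} is {A, B, C, D, E, F}, the whole schema; {A, E} is a candidate key.
These are minimal and exhaustive — every other superkey contains one of them.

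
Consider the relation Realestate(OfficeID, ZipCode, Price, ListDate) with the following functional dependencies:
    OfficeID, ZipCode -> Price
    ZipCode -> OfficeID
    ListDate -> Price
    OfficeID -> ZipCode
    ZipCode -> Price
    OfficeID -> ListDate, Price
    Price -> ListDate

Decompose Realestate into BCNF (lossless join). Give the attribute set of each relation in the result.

{ListDate, OfficeID, ZipCode}; {ListDate, Price}

Candidate keys of the original relation: {OfficeID}, {ZipCode}.
{ListDate, OfficeID, Price, ZipCode}: {ListDate} determines {ListDate, Price} here but is not a superkey — split on ListDate -> Price, giving {ListDate, Price} and {ListDate, OfficeID, ZipCode}.
{ListDate, Price} has no BCNF violation.
{ListDate, OfficeID, ZipCode} has no BCNF violation.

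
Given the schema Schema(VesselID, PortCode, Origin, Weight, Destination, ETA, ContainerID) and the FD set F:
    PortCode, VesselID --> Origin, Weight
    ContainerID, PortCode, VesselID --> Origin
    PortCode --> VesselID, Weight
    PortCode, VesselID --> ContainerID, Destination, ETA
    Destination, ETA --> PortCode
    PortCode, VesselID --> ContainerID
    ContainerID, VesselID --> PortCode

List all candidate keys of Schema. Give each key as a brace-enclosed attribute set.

Closure of {PortCode} is {ContainerID, Destination, ETA, Origin, PortCode, VesselID, Weight}, the whole schema; {PortCode} is a candidate key.
Closure of {ContainerID, VesselID} is {ContainerID, Destination, ETA, Origin, PortCode, VesselID, Weight}, the whole schema; {ContainerID, VesselID} is a candidate key.
Closure of {Destination, ETA} is {ContainerID, Destination, ETA, Origin, PortCode, VesselID, Weight}, the whole schema; {Destination, ETA} is a candidate key.
No proper subset of any of these is a key, and no other minimal superkey exists.

{ContainerID, VesselID}, {Destination, ETA}, {PortCode}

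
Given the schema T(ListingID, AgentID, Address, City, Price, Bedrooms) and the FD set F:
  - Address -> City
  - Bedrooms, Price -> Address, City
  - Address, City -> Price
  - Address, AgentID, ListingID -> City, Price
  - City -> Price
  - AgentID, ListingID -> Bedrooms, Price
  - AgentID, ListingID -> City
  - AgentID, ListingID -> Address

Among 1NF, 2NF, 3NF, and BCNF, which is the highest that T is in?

2NF

Candidate key: {AgentID, ListingID}. Prime attributes: {AgentID, ListingID}.
For Address -> City we have {Address}⁺ = {Address, City, Price}; {Address} is not a superkey, so BCNF fails.
Because {City} is non-prime and the left side of Address -> City is not a superkey, the relation is not in 3NF.
No non-prime attribute depends on a proper subset of any candidate key, so 2NF holds.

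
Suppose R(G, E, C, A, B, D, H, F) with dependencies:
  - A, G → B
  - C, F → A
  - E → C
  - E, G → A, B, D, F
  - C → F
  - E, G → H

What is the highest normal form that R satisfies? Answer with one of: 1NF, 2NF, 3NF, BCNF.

1NF

Candidate key: {E, G}. Prime attributes: {E, G}.
For A, G → B we have {A, G}⁺ = {A, B, G}; {A, G} is not a superkey, so BCNF fails.
Because {B} is non-prime and the left side of A, G → B is not a superkey, the relation is not in 3NF.
The proper key subset {E} of {E, G} determines non-prime {A, C, F}, so the relation is not even in 2NF.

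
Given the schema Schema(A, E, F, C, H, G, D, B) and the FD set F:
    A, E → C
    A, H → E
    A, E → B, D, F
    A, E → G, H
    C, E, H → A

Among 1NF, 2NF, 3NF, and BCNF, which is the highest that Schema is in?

BCNF

Candidate keys: {A, E}, {A, H}, {C, E, H}. Prime attributes: {A, C, E, H}.
The left-hand side of every FD is a superkey, so BCNF is satisfied.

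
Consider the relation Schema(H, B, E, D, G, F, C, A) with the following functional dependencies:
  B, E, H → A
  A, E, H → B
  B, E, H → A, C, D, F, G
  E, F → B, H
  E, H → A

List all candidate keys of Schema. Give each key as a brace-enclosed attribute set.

{E, F}, {E, H}

No FD produces {E}, so it must be in every candidate key.
Closure of {E, F} is {A, B, C, D, E, F, G, H}, the whole schema; {E, F} is a candidate key.
Closure of {E, H} is {A, B, C, D, E, F, G, H}, the whole schema; {E, H} is a candidate key.
Any other superkey properly contains one of these, so there are no further candidate keys.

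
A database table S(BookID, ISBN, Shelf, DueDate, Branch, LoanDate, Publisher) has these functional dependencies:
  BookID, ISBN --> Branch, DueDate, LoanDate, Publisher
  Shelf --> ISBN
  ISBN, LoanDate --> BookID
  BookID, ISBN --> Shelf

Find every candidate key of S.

Closure of {BookID, ISBN} is {BookID, Branch, DueDate, ISBN, LoanDate, Publisher, Shelf}, the whole schema; {BookID, ISBN} is a candidate key.
Closure of {BookID, Shelf} is {BookID, Branch, DueDate, ISBN, LoanDate, Publisher, Shelf}, the whole schema; {BookID, Shelf} is a candidate key.
Closure of {ISBN, LoanDate} is {BookID, Branch, DueDate, ISBN, LoanDate, Publisher, Shelf}, the whole schema; {ISBN, LoanDate} is a candidate key.
Closure of {LoanDate, Shelf} is {BookID, Branch, DueDate, ISBN, LoanDate, Publisher, Shelf}, the whole schema; {LoanDate, Shelf} is a candidate key.
No proper subset of any of these is a key, and no other minimal superkey exists.

{BookID, ISBN}, {BookID, Shelf}, {ISBN, LoanDate}, {LoanDate, Shelf}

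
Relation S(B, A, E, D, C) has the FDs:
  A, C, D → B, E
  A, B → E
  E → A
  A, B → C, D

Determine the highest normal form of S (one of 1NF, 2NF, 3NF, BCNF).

3NF

Candidate keys: {A, B}, {A, C, D}, {B, E}, {C, D, E}. Prime attributes: {A, B, C, D, E}.
For E → A we have {E}⁺ = {A, E}; {E} is not a superkey, so BCNF fails.
But every attribute on its right side ({A}) is prime, and the same holds for every other non-superkey FD, so 3NF still holds.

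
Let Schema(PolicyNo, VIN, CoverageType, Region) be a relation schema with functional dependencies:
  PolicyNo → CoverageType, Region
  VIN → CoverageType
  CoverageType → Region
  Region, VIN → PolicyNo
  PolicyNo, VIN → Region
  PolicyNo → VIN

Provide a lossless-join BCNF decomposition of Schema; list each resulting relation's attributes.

{CoverageType, PolicyNo, VIN}; {CoverageType, Region}

Candidate keys of the original relation: {PolicyNo}, {VIN}.
{CoverageType, PolicyNo, Region, VIN}: {CoverageType} determines {CoverageType, Region} here but is not a superkey — split on CoverageType → Region, giving {CoverageType, Region} and {CoverageType, PolicyNo, VIN}.
{CoverageType, Region}: every determinant is a superkey — BCNF.
{CoverageType, PolicyNo, VIN}: every determinant is a superkey — BCNF.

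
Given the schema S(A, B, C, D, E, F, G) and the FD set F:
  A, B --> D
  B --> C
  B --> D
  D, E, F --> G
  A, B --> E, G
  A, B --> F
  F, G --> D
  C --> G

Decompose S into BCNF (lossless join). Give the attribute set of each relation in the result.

Candidate key of the original relation: {A, B}.
{A, B, C, D, E, F, G}: {B} determines {B, C, D, G} here but is not a superkey — split on B --> C, D, G, giving {B, C, D, G} and {A, B, E, F}.
{B, C, D, G}: {C} determines {C, G} here but is not a superkey — split on C --> G, giving {C, G} and {B, C, D}.
{C, G} is in BCNF.
{B, C, D} is in BCNF.
{A, B, E, F} is in BCNF.

{A, B, E, F}; {B, C, D}; {C, G}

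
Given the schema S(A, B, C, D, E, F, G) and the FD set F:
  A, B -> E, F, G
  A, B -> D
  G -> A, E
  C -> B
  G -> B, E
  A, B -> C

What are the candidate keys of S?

{G}⁺ = {A, B, C, D, E, F, G}, which is every attribute, so {G} is a candidate key.
{A, B}⁺ = {A, B, C, D, E, F, G}, which is every attribute, so {A, B} is a candidate key.
{A, C}⁺ = {A, B, C, D, E, F, G}, which is every attribute, so {A, C} is a candidate key.
These are minimal and exhaustive — every other superkey contains one of them.

{A, B}, {A, C}, {G}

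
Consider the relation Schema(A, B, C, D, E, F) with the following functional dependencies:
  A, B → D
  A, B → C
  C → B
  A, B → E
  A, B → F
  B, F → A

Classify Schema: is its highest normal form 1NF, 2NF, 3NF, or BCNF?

Candidate keys: {A, B}, {A, C}, {B, F}, {C, F}. Prime attributes: {A, B, C, F}.
C → B: {C}⁺ = {B, C}, which is not all of the attributes, so the left side is not a superkey — BCNF is violated.
Its right-hand attributes {B} are all prime, as are those of every other non-superkey FD — the relation is in 3NF.

3NF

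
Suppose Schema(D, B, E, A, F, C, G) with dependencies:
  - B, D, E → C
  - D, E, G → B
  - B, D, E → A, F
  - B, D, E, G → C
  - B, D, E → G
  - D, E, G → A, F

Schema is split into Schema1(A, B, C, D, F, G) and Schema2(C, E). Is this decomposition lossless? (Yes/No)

Schema1 ∩ Schema2 = {C}; its closure under F is {C}.
The closure covers neither Schema1 nor Schema2 entirely; the join is not lossless.

No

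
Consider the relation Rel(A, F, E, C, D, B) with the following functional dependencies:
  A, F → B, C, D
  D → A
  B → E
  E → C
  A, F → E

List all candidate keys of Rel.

{A, F}, {D, F}

{F} never appears on the right of any FD, so every key must include it.
{A, F}⁺ = {A, B, C, D, E, F} — all of the relation — so {A, F} is a candidate key.
{D, F}⁺ = {A, B, C, D, E, F} — all of the relation — so {D, F} is a candidate key.
These are minimal and exhaustive — every other superkey contains one of them.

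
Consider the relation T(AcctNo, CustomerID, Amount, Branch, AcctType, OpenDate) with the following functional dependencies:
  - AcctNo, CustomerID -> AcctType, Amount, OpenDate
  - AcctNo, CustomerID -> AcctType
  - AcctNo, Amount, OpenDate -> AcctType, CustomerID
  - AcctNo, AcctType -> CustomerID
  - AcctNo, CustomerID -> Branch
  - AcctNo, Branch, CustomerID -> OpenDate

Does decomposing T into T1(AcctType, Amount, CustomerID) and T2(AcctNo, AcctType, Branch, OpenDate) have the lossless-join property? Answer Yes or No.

No

The shared attributes are {AcctType} and {AcctType}⁺ = {AcctType}.
T1 ⊄ {AcctType} and T2 ⊄ {AcctType}, so the split is lossy.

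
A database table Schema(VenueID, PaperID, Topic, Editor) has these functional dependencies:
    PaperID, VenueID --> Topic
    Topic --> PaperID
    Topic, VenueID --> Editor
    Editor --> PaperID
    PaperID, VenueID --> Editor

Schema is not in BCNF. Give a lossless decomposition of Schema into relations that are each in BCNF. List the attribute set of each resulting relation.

{Editor, Topic, VenueID}; {PaperID, Topic}

Candidate keys of the original relation: {Editor, VenueID}, {PaperID, VenueID}, {Topic, VenueID}.
In {Editor, PaperID, Topic, VenueID}, {Topic} is not a superkey ({Topic}⁺ restricted to this set is {PaperID, Topic}), so split on Topic --> PaperID into {PaperID, Topic} and {Editor, Topic, VenueID}.
{PaperID, Topic} has no BCNF violation.
{Editor, Topic, VenueID} has no BCNF violation.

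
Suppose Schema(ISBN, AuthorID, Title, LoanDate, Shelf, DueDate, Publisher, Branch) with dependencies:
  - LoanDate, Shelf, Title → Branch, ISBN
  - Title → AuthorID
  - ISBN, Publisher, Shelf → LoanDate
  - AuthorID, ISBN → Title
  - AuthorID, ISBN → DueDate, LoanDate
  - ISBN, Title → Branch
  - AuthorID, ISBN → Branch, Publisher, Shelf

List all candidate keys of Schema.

{AuthorID, ISBN} is a candidate key since {AuthorID, ISBN}⁺ = {AuthorID, Branch, DueDate, ISBN, LoanDate, Publisher, Shelf, Title} covers every attribute.
{ISBN, Title} is a candidate key since {ISBN, Title}⁺ = {AuthorID, Branch, DueDate, ISBN, LoanDate, Publisher, Shelf, Title} covers every attribute.
{LoanDate, Shelf, Title} is a candidate key since {LoanDate, Shelf, Title}⁺ = {AuthorID, Branch, DueDate, ISBN, LoanDate, Publisher, Shelf, Title} covers every attribute.
Any other superkey properly contains one of these, so there are no further candidate keys.

{AuthorID, ISBN}, {ISBN, Title}, {LoanDate, Shelf, Title}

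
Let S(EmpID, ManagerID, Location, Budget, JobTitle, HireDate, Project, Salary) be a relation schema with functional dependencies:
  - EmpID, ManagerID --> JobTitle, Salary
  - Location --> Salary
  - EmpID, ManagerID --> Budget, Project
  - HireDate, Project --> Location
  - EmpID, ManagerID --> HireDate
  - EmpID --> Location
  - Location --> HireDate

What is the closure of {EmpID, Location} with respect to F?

Start with {EmpID, Location}.
Location --> Salary applies; add {Salary} → now {EmpID, Location, Salary}.
Location --> HireDate applies; add {HireDate} → now {EmpID, HireDate, Location, Salary}.
No further FD applies.

{EmpID, HireDate, Location, Salary}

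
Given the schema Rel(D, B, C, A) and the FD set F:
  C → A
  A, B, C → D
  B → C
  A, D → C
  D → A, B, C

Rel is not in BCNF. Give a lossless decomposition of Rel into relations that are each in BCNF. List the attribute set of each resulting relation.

{A, C}; {B, C, D}

Candidate keys of the original relation: {B}, {D}.
In {A, B, C, D}, {C} is not a superkey ({C}⁺ restricted to this set is {A, C}), so split on C → A into {A, C} and {B, C, D}.
{A, C} has no BCNF violation.
{B, C, D} has no BCNF violation.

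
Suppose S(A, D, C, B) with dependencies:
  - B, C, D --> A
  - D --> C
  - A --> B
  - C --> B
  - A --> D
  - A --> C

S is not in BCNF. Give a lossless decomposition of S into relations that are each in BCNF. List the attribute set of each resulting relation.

{A, C, D}; {B, C}

Candidate keys of the original relation: {A}, {D}.
Within {A, B, C, D}: {C}⁺ ∩ {A, B, C, D} = {B, C}, not the whole set, so C --> B violates BCNF; decompose into {B, C} and {A, C, D}.
{B, C} has no BCNF violation.
{A, C, D} has no BCNF violation.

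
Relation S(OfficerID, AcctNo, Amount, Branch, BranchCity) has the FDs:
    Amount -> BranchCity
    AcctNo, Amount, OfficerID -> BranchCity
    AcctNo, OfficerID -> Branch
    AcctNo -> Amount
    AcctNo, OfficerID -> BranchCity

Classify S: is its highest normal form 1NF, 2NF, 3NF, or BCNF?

1NF

Candidate key: {AcctNo, OfficerID}. Prime attributes: {AcctNo, OfficerID}.
For Amount -> BranchCity we have {Amount}⁺ = {Amount, BranchCity}; {Amount} is not a superkey, so BCNF fails.
Amount -> BranchCity has non-prime {BranchCity} on the right and a non-superkey on the left, so 3NF fails.
Since {AcctNo} ⊂ {AcctNo, OfficerID} and {AcctNo}⁺ ⊇ {Amount, BranchCity} with {Amount, BranchCity} non-prime, there is a partial dependency; 2NF fails.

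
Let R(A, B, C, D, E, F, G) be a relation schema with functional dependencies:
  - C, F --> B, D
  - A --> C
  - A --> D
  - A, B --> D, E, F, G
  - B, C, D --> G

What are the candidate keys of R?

{A, B}, {A, F}

{A} never appears on the right of any FD, so every key must include it.
{A, B}⁺ = {A, B, C, D, E, F, G} — all of the relation — so {A, B} is a candidate key.
{A, F}⁺ = {A, B, C, D, E, F, G} — all of the relation — so {A, F} is a candidate key.
No proper subset of any of these is a key, and no other minimal superkey exists.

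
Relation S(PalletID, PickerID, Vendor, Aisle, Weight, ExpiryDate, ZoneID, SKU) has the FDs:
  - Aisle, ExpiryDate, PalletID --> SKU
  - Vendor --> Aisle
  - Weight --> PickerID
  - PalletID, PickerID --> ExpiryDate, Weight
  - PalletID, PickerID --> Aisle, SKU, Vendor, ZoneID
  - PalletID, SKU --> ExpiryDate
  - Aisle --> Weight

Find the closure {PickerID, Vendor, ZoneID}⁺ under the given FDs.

Start with {PickerID, Vendor, ZoneID}.
Vendor --> Aisle applies; add {Aisle} → now {Aisle, PickerID, Vendor, ZoneID}.
Aisle --> Weight applies; add {Weight} → now {Aisle, PickerID, Vendor, Weight, ZoneID}.
No further FD applies.

{Aisle, PickerID, Vendor, Weight, ZoneID}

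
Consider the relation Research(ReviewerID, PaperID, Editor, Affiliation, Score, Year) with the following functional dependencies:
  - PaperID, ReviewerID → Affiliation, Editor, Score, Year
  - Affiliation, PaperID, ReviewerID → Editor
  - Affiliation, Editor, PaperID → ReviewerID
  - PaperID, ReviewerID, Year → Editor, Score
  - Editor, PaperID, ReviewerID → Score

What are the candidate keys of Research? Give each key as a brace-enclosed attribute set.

Attributes never on any right-hand side: {PaperID} — every candidate key must contain it.
Closure of {PaperID, ReviewerID} is {Affiliation, Editor, PaperID, ReviewerID, Score, Year}, the whole schema; {PaperID, ReviewerID} is a candidate key.
Closure of {Affiliation, Editor, PaperID} is {Affiliation, Editor, PaperID, ReviewerID, Score, Year}, the whole schema; {Affiliation, Editor, PaperID} is a candidate key.
No proper subset of any of these is a key, and no other minimal superkey exists.

{Affiliation, Editor, PaperID}, {PaperID, ReviewerID}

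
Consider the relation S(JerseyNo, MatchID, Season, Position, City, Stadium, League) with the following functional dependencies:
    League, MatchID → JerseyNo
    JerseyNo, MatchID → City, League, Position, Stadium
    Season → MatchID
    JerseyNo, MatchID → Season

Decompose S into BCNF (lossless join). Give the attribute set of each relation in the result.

{City, JerseyNo, League, Position, Season, Stadium}; {MatchID, Season}

Candidate keys of the original relation: {JerseyNo, MatchID}, {JerseyNo, Season}, {League, MatchID}, {League, Season}.
{City, JerseyNo, League, MatchID, Position, Season, Stadium}: {Season} determines {MatchID, Season} here but is not a superkey — split on Season → MatchID, giving {MatchID, Season} and {City, JerseyNo, League, Position, Season, Stadium}.
{MatchID, Season} is in BCNF.
{City, JerseyNo, League, Position, Season, Stadium} is in BCNF.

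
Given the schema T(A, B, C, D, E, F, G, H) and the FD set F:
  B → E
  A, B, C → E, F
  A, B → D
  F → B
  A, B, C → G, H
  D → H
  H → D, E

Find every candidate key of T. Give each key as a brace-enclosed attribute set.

{A, B, C}, {A, C, F}

{A, C} never appear on the right of any FD, so every key must include all of them.
{A, B, C} is a candidate key since {A, B, C}⁺ = {A, B, C, D, E, F, G, H} covers every attribute.
{A, C, F} is a candidate key since {A, C, F}⁺ = {A, B, C, D, E, F, G, H} covers every attribute.
These are minimal and exhaustive — every other superkey contains one of them.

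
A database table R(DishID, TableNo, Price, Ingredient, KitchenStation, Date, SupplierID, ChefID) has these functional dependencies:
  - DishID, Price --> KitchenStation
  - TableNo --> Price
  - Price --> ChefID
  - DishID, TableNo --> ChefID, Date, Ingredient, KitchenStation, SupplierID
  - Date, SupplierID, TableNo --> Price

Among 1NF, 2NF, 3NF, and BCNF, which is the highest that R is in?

Candidate key: {DishID, TableNo}. Prime attributes: {DishID, TableNo}.
For DishID, Price --> KitchenStation we have {DishID, Price}⁺ = {ChefID, DishID, KitchenStation, Price}; {DishID, Price} is not a superkey, so BCNF fails.
Because {KitchenStation} is non-prime and the left side of DishID, Price --> KitchenStation is not a superkey, the relation is not in 3NF.
The proper key subset {TableNo} of {DishID, TableNo} determines non-prime {ChefID, Price}, so the relation is not even in 2NF.

1NF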